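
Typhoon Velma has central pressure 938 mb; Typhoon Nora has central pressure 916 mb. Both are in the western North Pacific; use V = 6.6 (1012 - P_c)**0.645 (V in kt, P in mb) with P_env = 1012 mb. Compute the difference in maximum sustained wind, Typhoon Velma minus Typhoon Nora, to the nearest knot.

Typhoon Velma: ΔP = 74; V ≈ 6.6 × 74^0.645 ≈ 105.97 kt.
Typhoon Nora: ΔP = 96; V ≈ 6.6 × 96^0.645 ≈ 125.35 kt.
Difference ≈ 105.97 − 125.35 = -19.38 → -19 kt.

-19 kt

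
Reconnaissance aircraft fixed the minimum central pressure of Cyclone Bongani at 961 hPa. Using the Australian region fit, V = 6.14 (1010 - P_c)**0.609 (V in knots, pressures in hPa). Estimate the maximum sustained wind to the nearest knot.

66 kt

ΔP = 1010 − 961 = 49 hPa.
49^0.609 ≈ 10.699.
V ≈ 6.14 × 10.699 ≈ 65.7 kt.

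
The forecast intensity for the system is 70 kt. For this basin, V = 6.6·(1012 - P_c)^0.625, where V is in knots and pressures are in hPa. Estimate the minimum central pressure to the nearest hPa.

ΔP = (V / 6.6)^(1/0.625) = (70/6.6)^1.600.
70/6.6 = 10.606; 10.606^1.600 ≈ 43.74 hPa.
P_c = 1012 − 43.74 = 968.26 ≈ 968 hPa.

968 hPa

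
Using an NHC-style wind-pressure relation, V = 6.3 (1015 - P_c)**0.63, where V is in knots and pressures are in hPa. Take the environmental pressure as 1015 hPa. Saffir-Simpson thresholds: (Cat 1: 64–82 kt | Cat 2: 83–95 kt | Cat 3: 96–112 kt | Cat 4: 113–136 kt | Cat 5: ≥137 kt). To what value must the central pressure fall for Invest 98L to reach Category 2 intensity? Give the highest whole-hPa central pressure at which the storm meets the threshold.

Category 2 begins at V = 83 kt.
Required ΔP = (83/6.3)^(1/0.63) = 13.175^1.587 ≈ 59.89 hPa.
P_c ≤ 1015 − 59.89 = 955.11, so the highest integer P_c is 955 hPa.

955 hPa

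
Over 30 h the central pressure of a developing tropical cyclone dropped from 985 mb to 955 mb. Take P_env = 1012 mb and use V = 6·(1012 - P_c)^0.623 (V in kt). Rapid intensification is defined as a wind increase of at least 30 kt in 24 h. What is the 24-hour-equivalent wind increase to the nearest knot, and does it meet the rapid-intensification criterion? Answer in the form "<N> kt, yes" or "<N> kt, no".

V₁: ΔP = 27, V ≈ 6 × 27^0.623 ≈ 46.76 kt.
V₂: ΔP = 57, V ≈ 6 × 57^0.623 ≈ 74.48 kt.
ΔV over 30 h = 27.72 kt → 24 h equivalent = 27.72 × 24/30 ≈ 22.18 kt.
22 kt < 30 kt ⇒ not rapid intensification.

22 kt, no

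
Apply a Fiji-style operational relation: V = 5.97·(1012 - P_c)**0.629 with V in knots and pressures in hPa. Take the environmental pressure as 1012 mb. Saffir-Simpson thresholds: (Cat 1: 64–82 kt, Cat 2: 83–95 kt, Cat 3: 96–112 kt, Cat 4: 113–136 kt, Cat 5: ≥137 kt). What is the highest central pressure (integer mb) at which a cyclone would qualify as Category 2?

946 mb

Category 2 begins at V = 83 kt.
Required ΔP = (83/5.97)^(1/0.629) = 13.903^1.590 ≈ 65.67 mb.
P_c ≤ 1012 − 65.67 = 946.33, so the highest integer P_c is 946 mb.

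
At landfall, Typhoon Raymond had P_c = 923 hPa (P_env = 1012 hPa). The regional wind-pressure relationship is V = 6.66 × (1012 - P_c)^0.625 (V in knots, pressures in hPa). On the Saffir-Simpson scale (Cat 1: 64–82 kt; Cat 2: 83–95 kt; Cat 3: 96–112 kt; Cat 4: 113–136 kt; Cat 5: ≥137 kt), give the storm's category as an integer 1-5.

ΔP = 1012 − 923 = 89 hPa.
V ≈ 6.66 × 89^0.625 = 6.66 × 16.53 ≈ 110 kt.
110 kt falls in the Category 3 band.

3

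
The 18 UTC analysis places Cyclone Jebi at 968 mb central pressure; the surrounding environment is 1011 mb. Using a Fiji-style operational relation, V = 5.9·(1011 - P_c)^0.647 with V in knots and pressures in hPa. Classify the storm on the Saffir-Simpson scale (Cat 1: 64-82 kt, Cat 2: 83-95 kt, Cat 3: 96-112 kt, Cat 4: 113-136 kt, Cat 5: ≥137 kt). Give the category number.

ΔP = 1011 − 968 = 43 mb.
V ≈ 5.9 × 43^0.647 = 5.9 × 11.40 ≈ 67 kt.
67 kt falls in the Category 1 band.

1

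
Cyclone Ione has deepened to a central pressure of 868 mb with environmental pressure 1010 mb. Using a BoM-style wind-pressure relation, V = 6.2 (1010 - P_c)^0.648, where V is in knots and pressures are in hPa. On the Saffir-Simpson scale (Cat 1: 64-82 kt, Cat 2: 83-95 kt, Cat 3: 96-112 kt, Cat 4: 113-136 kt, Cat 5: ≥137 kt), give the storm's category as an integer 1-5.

5

ΔP = 1010 − 868 = 142 mb.
V ≈ 6.2 × 142^0.648 = 6.2 × 24.81 ≈ 154 kt.
154 kt falls in the Category 5 band.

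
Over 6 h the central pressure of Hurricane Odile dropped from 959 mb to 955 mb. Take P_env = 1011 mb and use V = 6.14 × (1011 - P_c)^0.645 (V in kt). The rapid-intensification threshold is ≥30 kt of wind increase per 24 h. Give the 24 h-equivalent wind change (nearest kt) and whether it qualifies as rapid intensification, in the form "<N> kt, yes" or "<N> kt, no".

15 kt, no

V₁: ΔP = 52, V ≈ 6.14 × 52^0.645 ≈ 78.52 kt.
V₂: ΔP = 56, V ≈ 6.14 × 56^0.645 ≈ 82.37 kt.
ΔV over 6 h = 3.85 kt → 24 h equivalent = 3.85 × 24/6 ≈ 15.40 kt.
15 kt < 30 kt ⇒ not rapid intensification.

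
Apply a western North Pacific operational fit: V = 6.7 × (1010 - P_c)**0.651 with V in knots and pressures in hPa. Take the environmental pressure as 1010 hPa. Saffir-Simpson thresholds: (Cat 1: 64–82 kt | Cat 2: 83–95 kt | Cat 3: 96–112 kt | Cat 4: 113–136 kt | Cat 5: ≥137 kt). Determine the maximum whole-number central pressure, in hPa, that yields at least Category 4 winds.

933 hPa

Category 4 begins at V = 113 kt.
Required ΔP = (113/6.7)^(1/0.651) = 16.866^1.536 ≈ 76.70 hPa.
P_c ≤ 1010 − 76.70 = 933.30, so the highest integer P_c is 933 hPa.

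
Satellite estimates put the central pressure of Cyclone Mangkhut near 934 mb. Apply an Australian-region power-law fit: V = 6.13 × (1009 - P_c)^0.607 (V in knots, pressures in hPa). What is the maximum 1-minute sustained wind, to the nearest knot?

84 kt

ΔP = 1009 − 934 = 75 mb.
75^0.607 ≈ 13.746.
V ≈ 6.13 × 13.746 ≈ 84.3 kt.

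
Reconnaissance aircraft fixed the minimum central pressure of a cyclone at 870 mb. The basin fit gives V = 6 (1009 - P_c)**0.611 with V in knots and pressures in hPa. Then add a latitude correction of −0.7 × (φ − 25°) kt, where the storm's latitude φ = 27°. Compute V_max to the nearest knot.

ΔP = 1009 − 870 = 139 mb.
139^0.611 ≈ 20.388.
V ≈ 6 × 20.388 ≈ 122.3 kt.
Latitude correction: −0.7 × (27 − 25) = -1.4 kt.
Corrected V ≈ 120.9 kt → 121 kt.

121 kt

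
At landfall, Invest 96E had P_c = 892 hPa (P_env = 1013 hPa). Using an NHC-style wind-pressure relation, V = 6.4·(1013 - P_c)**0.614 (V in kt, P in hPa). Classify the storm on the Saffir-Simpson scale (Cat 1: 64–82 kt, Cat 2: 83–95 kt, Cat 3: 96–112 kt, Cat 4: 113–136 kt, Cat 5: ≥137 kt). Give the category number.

4

ΔP = 1013 − 892 = 121 hPa.
V ≈ 6.4 × 121^0.614 = 6.4 × 19.00 ≈ 122 kt.
122 kt falls in the Category 4 band.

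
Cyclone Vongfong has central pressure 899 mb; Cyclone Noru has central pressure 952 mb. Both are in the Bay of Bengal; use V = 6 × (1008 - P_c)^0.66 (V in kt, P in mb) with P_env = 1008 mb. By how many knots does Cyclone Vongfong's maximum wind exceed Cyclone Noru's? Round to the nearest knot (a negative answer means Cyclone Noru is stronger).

47 kt

Cyclone Vongfong: ΔP = 109; V ≈ 6 × 109^0.66 ≈ 132.69 kt.
Cyclone Noru: ΔP = 56; V ≈ 6 × 56^0.66 ≈ 85.50 kt.
Difference ≈ 132.69 − 85.50 = 47.19 → 47 kt.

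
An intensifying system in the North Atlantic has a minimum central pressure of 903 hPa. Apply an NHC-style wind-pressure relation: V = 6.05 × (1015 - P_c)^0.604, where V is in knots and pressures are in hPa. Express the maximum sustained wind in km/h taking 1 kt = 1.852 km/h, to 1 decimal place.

ΔP = 1015 − 903 = 112 hPa.
V ≈ 6.05 × 112^0.604 = 6.05 × 17.287 ≈ 104.588 kt.
104.588 × 1.852 ≈ 193.70 km/h → 193.7 km/h.

193.7 km/h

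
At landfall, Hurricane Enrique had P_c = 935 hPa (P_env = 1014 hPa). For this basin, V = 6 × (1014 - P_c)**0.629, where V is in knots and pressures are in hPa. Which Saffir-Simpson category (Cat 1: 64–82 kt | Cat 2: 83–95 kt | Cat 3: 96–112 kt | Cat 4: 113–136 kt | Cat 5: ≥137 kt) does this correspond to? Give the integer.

ΔP = 1014 − 935 = 79 hPa.
V ≈ 6 × 79^0.629 = 6 × 15.62 ≈ 94 kt.
94 kt falls in the Category 2 band.

2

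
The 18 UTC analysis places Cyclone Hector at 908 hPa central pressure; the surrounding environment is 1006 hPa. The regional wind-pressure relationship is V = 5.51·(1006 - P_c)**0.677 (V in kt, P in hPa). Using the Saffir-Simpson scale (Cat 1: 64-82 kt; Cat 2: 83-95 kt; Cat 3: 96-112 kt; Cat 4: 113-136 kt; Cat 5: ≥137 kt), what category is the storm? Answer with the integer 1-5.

4

ΔP = 1006 − 908 = 98 hPa.
V ≈ 5.51 × 98^0.677 = 5.51 × 22.29 ≈ 123 kt.
123 kt falls in the Category 4 band.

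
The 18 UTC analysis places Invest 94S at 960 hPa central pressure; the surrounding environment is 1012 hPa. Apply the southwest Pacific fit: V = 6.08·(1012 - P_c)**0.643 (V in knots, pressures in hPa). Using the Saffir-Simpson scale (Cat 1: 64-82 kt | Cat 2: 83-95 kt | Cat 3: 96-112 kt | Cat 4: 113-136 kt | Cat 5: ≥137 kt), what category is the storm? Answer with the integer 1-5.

1

ΔP = 1012 − 960 = 52 hPa.
V ≈ 6.08 × 52^0.643 = 6.08 × 12.69 ≈ 77 kt.
77 kt falls in the Category 1 band.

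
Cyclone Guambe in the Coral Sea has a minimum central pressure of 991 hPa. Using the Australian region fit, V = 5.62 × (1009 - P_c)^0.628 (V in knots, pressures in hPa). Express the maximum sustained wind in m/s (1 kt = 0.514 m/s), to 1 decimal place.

ΔP = 1009 − 991 = 18 hPa.
V ≈ 5.62 × 18^0.628 = 5.62 × 6.142 ≈ 34.518 kt.
34.518 × 0.514 ≈ 17.74 m/s → 17.7 m/s.

17.7 m/s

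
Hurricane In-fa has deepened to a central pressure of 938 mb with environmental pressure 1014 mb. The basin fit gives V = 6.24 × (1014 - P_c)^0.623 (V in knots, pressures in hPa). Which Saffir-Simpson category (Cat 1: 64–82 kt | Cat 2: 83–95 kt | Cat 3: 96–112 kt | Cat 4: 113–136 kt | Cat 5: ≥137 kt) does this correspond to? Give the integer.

2

ΔP = 1014 − 938 = 76 mb.
V ≈ 6.24 × 76^0.623 = 6.24 × 14.85 ≈ 93 kt.
93 kt falls in the Category 2 band.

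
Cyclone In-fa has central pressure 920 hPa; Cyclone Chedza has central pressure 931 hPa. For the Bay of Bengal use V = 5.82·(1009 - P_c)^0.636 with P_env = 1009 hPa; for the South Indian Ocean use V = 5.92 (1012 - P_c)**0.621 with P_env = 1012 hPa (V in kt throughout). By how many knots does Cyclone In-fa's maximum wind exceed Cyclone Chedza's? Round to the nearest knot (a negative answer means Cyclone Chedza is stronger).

10 kt

Cyclone In-fa: ΔP = 89; V ≈ 5.82 × 89^0.636 ≈ 101.10 kt.
Cyclone Chedza: ΔP = 81; V ≈ 5.92 × 81^0.621 ≈ 90.68 kt.
Difference ≈ 101.10 − 90.68 = 10.42 → 10 kt.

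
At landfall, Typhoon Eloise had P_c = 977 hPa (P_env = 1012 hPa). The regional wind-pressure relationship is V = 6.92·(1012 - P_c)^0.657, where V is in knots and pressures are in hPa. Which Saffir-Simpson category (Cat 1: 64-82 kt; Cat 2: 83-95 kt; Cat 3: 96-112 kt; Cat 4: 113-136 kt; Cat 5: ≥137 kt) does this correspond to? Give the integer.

1

ΔP = 1012 − 977 = 35 hPa.
V ≈ 6.92 × 35^0.657 = 6.92 × 10.34 ≈ 72 kt.
72 kt falls in the Category 1 band.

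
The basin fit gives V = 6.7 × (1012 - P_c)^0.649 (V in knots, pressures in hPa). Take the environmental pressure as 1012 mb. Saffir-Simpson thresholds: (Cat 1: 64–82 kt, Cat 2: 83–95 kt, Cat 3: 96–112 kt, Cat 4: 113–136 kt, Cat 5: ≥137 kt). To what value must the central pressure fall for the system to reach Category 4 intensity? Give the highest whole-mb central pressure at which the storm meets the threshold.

934 mb

Category 4 begins at V = 113 kt.
Required ΔP = (113/6.7)^(1/0.649) = 16.866^1.541 ≈ 77.73 mb.
P_c ≤ 1012 − 77.73 = 934.27, so the highest integer P_c is 934 mb.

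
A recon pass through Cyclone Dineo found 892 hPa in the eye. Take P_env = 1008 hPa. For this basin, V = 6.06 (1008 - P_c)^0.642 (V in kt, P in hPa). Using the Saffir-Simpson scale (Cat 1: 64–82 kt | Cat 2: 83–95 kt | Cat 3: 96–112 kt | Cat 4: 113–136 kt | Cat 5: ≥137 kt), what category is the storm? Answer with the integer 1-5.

4

ΔP = 1008 − 892 = 116 hPa.
V ≈ 6.06 × 116^0.642 = 6.06 × 21.15 ≈ 128 kt.
128 kt falls in the Category 4 band.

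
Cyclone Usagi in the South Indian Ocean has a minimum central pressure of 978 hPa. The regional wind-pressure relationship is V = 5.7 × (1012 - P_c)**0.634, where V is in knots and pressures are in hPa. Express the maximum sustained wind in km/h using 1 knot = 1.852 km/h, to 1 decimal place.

ΔP = 1012 − 978 = 34 hPa.
V ≈ 5.7 × 34^0.634 = 5.7 × 9.353 ≈ 53.313 kt.
53.313 × 1.852 ≈ 98.74 km/h → 98.7 km/h.

98.7 km/h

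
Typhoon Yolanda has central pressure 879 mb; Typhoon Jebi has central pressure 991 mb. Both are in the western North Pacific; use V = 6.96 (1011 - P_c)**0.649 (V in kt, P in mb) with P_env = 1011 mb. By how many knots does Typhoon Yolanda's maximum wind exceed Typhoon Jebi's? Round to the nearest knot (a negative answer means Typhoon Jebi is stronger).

Typhoon Yolanda: ΔP = 132; V ≈ 6.96 × 132^0.649 ≈ 165.52 kt.
Typhoon Jebi: ΔP = 20; V ≈ 6.96 × 20^0.649 ≈ 48.64 kt.
Difference ≈ 165.52 − 48.64 = 116.88 → 117 kt.

117 kt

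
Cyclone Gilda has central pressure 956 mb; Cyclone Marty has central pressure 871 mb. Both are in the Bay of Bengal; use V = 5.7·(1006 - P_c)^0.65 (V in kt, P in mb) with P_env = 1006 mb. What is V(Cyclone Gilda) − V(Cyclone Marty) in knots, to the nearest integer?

-66 kt

Cyclone Gilda: ΔP = 50; V ≈ 5.7 × 50^0.65 ≈ 72.48 kt.
Cyclone Marty: ΔP = 135; V ≈ 5.7 × 135^0.65 ≈ 138.23 kt.
Difference ≈ 72.48 − 138.23 = -65.75 → -66 kt.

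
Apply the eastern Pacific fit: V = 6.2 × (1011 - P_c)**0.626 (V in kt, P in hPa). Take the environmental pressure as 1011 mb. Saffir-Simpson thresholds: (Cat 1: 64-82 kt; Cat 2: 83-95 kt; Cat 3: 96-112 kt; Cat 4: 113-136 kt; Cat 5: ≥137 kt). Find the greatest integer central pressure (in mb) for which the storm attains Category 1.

969 mb

Category 1 begins at V = 64 kt.
Required ΔP = (64/6.2)^(1/0.626) = 10.323^1.597 ≈ 41.64 mb.
P_c ≤ 1011 − 41.64 = 969.36, so the highest integer P_c is 969 mb.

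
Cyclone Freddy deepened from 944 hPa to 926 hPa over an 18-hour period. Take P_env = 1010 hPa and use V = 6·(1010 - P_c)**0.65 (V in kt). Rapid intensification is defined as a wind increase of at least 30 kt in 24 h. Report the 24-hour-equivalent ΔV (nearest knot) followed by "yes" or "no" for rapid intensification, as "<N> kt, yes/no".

21 kt, no

V₁: ΔP = 66, V ≈ 6 × 66^0.65 ≈ 91.38 kt.
V₂: ΔP = 84, V ≈ 6 × 84^0.65 ≈ 106.89 kt.
ΔV over 18 h = 15.51 kt → 24 h equivalent = 15.51 × 24/18 ≈ 20.68 kt.
21 kt < 30 kt ⇒ not rapid intensification.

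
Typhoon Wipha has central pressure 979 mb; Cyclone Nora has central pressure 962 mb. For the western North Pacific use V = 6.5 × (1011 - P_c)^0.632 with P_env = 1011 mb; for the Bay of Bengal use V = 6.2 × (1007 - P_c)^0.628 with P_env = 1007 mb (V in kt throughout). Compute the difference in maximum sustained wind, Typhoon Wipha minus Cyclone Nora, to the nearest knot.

Typhoon Wipha: ΔP = 32; V ≈ 6.5 × 32^0.632 ≈ 58.10 kt.
Cyclone Nora: ΔP = 45; V ≈ 6.2 × 45^0.628 ≈ 67.70 kt.
Difference ≈ 58.10 − 67.70 = -9.60 → -10 kt.

-10 kt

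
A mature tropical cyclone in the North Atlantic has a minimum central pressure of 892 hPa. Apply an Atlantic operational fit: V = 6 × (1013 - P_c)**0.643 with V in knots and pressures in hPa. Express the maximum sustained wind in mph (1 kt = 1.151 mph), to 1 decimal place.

150.8 mph

ΔP = 1013 − 892 = 121 hPa.
V ≈ 6 × 121^0.643 = 6 × 21.839 ≈ 131.033 kt.
131.033 × 1.151 ≈ 150.82 mph → 150.8 mph.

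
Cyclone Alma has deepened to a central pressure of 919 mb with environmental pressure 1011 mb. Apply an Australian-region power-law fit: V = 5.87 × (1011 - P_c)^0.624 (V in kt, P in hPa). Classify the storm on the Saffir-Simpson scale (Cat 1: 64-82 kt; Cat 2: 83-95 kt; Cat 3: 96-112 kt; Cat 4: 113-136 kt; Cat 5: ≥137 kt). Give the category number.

ΔP = 1011 − 919 = 92 mb.
V ≈ 5.87 × 92^0.624 = 5.87 × 16.80 ≈ 99 kt.
99 kt falls in the Category 3 band.

3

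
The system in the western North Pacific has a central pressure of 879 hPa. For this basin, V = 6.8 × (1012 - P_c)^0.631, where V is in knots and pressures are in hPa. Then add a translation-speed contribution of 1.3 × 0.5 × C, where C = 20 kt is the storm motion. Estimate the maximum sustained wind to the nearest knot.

162 kt

ΔP = 1012 − 879 = 133 hPa.
133^0.631 ≈ 21.885.
V ≈ 6.8 × 21.885 ≈ 148.8 kt.
Translation term: 1.3 × 0.5 × 20 = 13 kt.
Corrected V ≈ 161.8 kt → 162 kt.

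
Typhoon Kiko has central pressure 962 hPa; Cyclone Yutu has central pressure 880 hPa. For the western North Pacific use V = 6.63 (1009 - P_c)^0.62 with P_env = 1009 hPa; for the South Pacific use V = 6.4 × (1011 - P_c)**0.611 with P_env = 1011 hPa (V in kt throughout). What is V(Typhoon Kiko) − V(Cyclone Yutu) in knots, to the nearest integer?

-54 kt

Typhoon Kiko: ΔP = 47; V ≈ 6.63 × 47^0.62 ≈ 72.15 kt.
Cyclone Yutu: ΔP = 131; V ≈ 6.4 × 131^0.611 ≈ 125.84 kt.
Difference ≈ 72.15 − 125.84 = -53.69 → -54 kt.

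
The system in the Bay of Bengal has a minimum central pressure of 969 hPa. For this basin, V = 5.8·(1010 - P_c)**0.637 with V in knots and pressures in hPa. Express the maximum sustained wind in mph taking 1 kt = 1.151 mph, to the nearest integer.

71 mph

ΔP = 1010 − 969 = 41 hPa.
V ≈ 5.8 × 41^0.637 = 5.8 × 10.650 ≈ 61.769 kt.
61.769 × 1.151 ≈ 71.10 mph → 71 mph.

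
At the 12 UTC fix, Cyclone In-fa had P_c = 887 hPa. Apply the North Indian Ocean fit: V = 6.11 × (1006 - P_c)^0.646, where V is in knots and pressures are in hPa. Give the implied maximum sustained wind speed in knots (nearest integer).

134 kt

ΔP = 1006 − 887 = 119 hPa.
119^0.646 ≈ 21.918.
V ≈ 6.11 × 21.918 ≈ 133.9 kt.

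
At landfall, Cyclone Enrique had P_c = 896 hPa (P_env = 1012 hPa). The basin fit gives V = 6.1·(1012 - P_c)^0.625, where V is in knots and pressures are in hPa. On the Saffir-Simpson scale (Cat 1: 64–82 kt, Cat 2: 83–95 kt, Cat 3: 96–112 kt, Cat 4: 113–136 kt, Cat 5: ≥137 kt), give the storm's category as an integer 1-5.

ΔP = 1012 − 896 = 116 hPa.
V ≈ 6.1 × 116^0.625 = 6.1 × 19.51 ≈ 119 kt.
119 kt falls in the Category 4 band.

4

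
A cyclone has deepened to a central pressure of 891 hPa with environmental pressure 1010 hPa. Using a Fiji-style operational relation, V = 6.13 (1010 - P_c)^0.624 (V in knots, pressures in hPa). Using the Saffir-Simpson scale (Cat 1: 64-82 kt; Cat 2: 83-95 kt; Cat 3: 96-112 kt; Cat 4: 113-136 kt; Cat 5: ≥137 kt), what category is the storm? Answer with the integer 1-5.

4

ΔP = 1010 − 891 = 119 hPa.
V ≈ 6.13 × 119^0.624 = 6.13 × 19.73 ≈ 121 kt.
121 kt falls in the Category 4 band.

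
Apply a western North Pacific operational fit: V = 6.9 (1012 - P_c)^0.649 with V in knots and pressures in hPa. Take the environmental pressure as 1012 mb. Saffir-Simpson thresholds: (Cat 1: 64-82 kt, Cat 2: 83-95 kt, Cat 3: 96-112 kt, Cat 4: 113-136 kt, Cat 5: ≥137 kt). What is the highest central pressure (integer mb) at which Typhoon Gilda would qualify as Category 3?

Category 3 begins at V = 96 kt.
Required ΔP = (96/6.9)^(1/0.649) = 13.913^1.541 ≈ 57.79 mb.
P_c ≤ 1012 − 57.79 = 954.21, so the highest integer P_c is 954 mb.

954 mb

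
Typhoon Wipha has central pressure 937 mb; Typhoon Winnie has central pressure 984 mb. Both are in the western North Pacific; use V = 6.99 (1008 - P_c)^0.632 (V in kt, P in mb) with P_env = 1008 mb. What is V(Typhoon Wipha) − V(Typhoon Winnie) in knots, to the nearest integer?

51 kt

Typhoon Wipha: ΔP = 71; V ≈ 6.99 × 71^0.632 ≈ 103.39 kt.
Typhoon Winnie: ΔP = 24; V ≈ 6.99 × 24^0.632 ≈ 52.09 kt.
Difference ≈ 103.39 − 52.09 = 51.30 → 51 kt.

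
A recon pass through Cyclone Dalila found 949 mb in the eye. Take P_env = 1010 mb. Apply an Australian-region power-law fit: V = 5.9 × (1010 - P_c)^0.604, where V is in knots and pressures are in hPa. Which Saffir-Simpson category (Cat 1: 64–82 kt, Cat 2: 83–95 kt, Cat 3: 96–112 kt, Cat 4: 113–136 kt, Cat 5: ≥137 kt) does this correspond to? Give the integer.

1

ΔP = 1010 − 949 = 61 mb.
V ≈ 5.9 × 61^0.604 = 5.9 × 11.98 ≈ 71 kt.
71 kt falls in the Category 1 band.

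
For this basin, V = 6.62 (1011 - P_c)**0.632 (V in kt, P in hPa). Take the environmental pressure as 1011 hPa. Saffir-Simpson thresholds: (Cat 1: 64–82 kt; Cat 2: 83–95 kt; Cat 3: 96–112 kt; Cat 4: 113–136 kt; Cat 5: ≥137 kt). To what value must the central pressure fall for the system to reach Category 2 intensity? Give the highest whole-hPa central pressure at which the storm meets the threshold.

Category 2 begins at V = 83 kt.
Required ΔP = (83/6.62)^(1/0.632) = 12.538^1.582 ≈ 54.66 hPa.
P_c ≤ 1011 − 54.66 = 956.34, so the highest integer P_c is 956 hPa.

956 hPa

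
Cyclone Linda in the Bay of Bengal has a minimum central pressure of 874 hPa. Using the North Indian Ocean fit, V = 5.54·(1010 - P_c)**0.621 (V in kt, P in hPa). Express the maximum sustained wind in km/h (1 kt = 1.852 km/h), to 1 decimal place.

216.8 km/h

ΔP = 1010 − 874 = 136 hPa.
V ≈ 5.54 × 136^0.621 = 5.54 × 21.131 ≈ 117.068 kt.
117.068 × 1.852 ≈ 216.81 km/h → 216.8 km/h.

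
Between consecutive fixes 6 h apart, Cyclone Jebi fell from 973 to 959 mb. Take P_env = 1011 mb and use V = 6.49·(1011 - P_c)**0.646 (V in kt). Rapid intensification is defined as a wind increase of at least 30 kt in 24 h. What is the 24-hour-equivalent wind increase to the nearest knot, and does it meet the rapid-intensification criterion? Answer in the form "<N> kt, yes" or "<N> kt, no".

V₁: ΔP = 38, V ≈ 6.49 × 38^0.646 ≈ 68.04 kt.
V₂: ΔP = 52, V ≈ 6.49 × 52^0.646 ≈ 83.33 kt.
ΔV over 6 h = 15.29 kt → 24 h equivalent = 15.29 × 24/6 ≈ 61.16 kt.
61 kt ≥ 30 kt ⇒ rapid intensification.

61 kt, yes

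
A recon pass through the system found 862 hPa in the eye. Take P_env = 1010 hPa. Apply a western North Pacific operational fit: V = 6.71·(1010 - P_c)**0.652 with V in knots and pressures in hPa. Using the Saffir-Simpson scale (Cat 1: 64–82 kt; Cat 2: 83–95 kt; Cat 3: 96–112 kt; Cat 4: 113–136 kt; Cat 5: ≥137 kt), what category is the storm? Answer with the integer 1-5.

ΔP = 1010 − 862 = 148 hPa.
V ≈ 6.71 × 148^0.652 = 6.71 × 26.00 ≈ 174 kt.
174 kt falls in the Category 5 band.

5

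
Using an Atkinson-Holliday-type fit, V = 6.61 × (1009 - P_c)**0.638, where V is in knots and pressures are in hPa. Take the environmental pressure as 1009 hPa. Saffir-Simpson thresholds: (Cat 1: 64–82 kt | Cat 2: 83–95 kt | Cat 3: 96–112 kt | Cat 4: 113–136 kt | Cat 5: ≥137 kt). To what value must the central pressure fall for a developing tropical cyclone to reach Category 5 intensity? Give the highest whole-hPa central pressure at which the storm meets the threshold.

Category 5 begins at V = 137 kt.
Required ΔP = (137/6.61)^(1/0.638) = 20.726^1.567 ≈ 115.75 hPa.
P_c ≤ 1009 − 115.75 = 893.25, so the highest integer P_c is 893 hPa.

893 hPa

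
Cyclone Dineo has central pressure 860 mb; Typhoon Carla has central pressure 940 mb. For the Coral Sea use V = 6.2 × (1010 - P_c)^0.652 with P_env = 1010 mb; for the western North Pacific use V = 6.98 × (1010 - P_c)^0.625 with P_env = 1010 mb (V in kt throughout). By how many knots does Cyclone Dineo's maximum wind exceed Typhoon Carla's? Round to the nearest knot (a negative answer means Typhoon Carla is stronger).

Cyclone Dineo: ΔP = 150; V ≈ 6.2 × 150^0.652 ≈ 162.63 kt.
Typhoon Carla: ΔP = 70; V ≈ 6.98 × 70^0.625 ≈ 99.32 kt.
Difference ≈ 162.63 − 99.32 = 63.31 → 63 kt.

63 kt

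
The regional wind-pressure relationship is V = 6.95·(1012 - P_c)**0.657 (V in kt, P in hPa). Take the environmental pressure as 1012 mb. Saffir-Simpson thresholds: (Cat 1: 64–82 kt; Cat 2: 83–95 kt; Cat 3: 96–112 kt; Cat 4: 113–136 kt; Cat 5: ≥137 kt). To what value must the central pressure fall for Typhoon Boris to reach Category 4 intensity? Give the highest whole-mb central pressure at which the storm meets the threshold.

Category 4 begins at V = 113 kt.
Required ΔP = (113/6.95)^(1/0.657) = 16.259^1.522 ≈ 69.72 mb.
P_c ≤ 1012 − 69.72 = 942.28, so the highest integer P_c is 942 mb.

942 mb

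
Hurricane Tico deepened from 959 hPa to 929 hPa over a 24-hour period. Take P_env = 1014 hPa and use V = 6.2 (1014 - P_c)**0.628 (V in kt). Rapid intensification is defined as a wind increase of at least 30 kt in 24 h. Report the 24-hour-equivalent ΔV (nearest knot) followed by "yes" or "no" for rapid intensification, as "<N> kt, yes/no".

24 kt, no

V₁: ΔP = 55, V ≈ 6.2 × 55^0.628 ≈ 76.80 kt.
V₂: ΔP = 85, V ≈ 6.2 × 85^0.628 ≈ 100.94 kt.
ΔV over 24 h = 24.14 kt → 24 h equivalent = 24.14 × 24/24 ≈ 24.14 kt.
24 kt < 30 kt ⇒ not rapid intensification.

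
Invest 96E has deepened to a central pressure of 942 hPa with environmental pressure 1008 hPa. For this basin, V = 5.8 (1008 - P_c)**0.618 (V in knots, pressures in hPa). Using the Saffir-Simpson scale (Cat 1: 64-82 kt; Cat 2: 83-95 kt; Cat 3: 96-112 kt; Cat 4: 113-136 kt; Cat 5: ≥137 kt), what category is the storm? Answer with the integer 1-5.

ΔP = 1008 − 942 = 66 hPa.
V ≈ 5.8 × 66^0.618 = 5.8 × 13.32 ≈ 77 kt.
77 kt falls in the Category 1 band.

1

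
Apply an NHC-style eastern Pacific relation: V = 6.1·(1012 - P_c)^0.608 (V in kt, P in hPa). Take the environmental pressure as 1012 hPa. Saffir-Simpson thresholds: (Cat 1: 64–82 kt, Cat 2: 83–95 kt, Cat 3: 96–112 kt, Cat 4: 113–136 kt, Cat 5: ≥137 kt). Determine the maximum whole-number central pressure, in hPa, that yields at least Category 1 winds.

964 hPa

Category 1 begins at V = 64 kt.
Required ΔP = (64/6.1)^(1/0.608) = 10.492^1.645 ≈ 47.76 hPa.
P_c ≤ 1012 − 47.76 = 964.24, so the highest integer P_c is 964 hPa.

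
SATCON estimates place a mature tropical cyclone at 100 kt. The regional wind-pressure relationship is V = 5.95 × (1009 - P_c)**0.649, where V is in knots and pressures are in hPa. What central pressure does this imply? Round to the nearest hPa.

ΔP = (V / 5.95)^(1/0.649) = (100/5.95)^1.541.
100/5.95 = 16.807; 16.807^1.541 ≈ 77.31 hPa.
P_c = 1009 − 77.31 = 931.69 ≈ 932 hPa.

932 hPa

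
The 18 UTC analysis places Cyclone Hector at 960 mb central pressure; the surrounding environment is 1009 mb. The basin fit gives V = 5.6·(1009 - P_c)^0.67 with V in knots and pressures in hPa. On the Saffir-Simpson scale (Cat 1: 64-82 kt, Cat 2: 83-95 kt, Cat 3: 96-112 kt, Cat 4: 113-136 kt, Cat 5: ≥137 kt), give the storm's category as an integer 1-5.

1

ΔP = 1009 − 960 = 49 mb.
V ≈ 5.6 × 49^0.67 = 5.6 × 13.57 ≈ 76 kt.
76 kt falls in the Category 1 band.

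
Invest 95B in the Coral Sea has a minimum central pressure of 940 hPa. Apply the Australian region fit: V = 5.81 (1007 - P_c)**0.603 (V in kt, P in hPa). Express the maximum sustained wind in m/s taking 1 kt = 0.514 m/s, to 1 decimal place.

37.7 m/s

ΔP = 1007 − 940 = 67 hPa.
V ≈ 5.81 × 67^0.603 = 5.81 × 12.622 ≈ 73.333 kt.
73.333 × 0.514 ≈ 37.69 m/s → 37.7 m/s.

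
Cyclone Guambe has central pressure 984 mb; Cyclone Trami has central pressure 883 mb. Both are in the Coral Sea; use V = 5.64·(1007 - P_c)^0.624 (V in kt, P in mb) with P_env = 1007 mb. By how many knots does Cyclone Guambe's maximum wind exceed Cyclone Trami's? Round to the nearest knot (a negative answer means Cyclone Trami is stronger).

Cyclone Guambe: ΔP = 23; V ≈ 5.64 × 23^0.624 ≈ 39.90 kt.
Cyclone Trami: ΔP = 124; V ≈ 5.64 × 124^0.624 ≈ 114.18 kt.
Difference ≈ 39.90 − 114.18 = -74.28 → -74 kt.

-74 kt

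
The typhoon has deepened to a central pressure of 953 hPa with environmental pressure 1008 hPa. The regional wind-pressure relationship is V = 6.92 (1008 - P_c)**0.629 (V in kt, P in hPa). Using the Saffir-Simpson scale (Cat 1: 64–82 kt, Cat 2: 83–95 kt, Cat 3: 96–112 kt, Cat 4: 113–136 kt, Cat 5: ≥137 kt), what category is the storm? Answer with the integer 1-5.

2

ΔP = 1008 − 953 = 55 hPa.
V ≈ 6.92 × 55^0.629 = 6.92 × 12.44 ≈ 86 kt.
86 kt falls in the Category 2 band.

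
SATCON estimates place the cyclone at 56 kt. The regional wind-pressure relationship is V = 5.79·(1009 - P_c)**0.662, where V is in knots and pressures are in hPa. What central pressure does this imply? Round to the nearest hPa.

ΔP = (V / 5.79)^(1/0.662) = (56/5.79)^1.511.
56/5.79 = 9.672; 9.672^1.511 ≈ 30.81 hPa.
P_c = 1009 − 30.81 = 978.19 ≈ 978 hPa.

978 hPa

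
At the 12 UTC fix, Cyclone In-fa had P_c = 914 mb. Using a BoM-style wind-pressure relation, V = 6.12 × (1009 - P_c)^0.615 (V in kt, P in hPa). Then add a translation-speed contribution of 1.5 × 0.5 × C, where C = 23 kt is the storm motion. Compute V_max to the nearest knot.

118 kt

ΔP = 1009 − 914 = 95 mb.
95^0.615 ≈ 16.455.
V ≈ 6.12 × 16.455 ≈ 100.7 kt.
Translation term: 1.5 × 0.5 × 23 = 17.25 kt.
Corrected V ≈ 117.95 kt → 118 kt.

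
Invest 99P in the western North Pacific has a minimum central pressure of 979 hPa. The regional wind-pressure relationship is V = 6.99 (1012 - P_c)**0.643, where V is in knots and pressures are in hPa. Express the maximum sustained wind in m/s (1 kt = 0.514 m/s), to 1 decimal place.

34.0 m/s

ΔP = 1012 − 979 = 33 hPa.
V ≈ 6.99 × 33^0.643 = 6.99 × 9.471 ≈ 66.204 kt.
66.204 × 0.514 ≈ 34.03 m/s → 34.0 m/s.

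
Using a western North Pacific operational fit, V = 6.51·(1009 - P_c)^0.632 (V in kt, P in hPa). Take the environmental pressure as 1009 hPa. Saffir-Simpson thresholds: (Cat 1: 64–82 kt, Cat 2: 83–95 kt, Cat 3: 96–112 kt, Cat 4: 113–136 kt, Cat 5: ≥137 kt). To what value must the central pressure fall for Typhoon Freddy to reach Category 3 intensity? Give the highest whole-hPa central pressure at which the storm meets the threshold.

Category 3 begins at V = 96 kt.
Required ΔP = (96/6.51)^(1/0.632) = 14.747^1.582 ≈ 70.66 hPa.
P_c ≤ 1009 − 70.66 = 938.34, so the highest integer P_c is 938 hPa.

938 hPa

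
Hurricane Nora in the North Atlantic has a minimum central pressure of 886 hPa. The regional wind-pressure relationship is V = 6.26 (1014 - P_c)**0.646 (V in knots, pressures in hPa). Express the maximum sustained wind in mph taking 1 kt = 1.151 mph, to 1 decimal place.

ΔP = 1014 − 886 = 128 hPa.
V ≈ 6.26 × 128^0.646 = 6.26 × 22.975 ≈ 143.824 kt.
143.824 × 1.151 ≈ 165.54 mph → 165.5 mph.

165.5 mph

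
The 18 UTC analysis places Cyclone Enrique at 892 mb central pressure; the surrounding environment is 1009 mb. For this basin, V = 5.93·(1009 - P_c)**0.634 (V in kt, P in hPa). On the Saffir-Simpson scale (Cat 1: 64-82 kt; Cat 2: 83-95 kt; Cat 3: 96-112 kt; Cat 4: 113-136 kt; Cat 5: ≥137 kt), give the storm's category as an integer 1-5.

4

ΔP = 1009 − 892 = 117 mb.
V ≈ 5.93 × 117^0.634 = 5.93 × 20.48 ≈ 121 kt.
121 kt falls in the Category 4 band.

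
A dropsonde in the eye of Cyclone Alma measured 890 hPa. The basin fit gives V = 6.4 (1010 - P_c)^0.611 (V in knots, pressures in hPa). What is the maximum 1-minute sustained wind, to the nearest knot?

119 kt

ΔP = 1010 − 890 = 120 hPa.
120^0.611 ≈ 18.637.
V ≈ 6.4 × 18.637 ≈ 119.3 kt.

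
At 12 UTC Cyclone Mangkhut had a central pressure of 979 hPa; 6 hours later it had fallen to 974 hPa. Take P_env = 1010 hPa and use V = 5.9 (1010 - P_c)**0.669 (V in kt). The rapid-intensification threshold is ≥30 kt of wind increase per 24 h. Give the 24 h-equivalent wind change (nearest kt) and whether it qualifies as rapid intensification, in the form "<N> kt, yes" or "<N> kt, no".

25 kt, no

V₁: ΔP = 31, V ≈ 5.9 × 31^0.669 ≈ 58.69 kt.
V₂: ΔP = 36, V ≈ 5.9 × 36^0.669 ≈ 64.87 kt.
ΔV over 6 h = 6.18 kt → 24 h equivalent = 6.18 × 24/6 ≈ 24.72 kt.
25 kt < 30 kt ⇒ not rapid intensification.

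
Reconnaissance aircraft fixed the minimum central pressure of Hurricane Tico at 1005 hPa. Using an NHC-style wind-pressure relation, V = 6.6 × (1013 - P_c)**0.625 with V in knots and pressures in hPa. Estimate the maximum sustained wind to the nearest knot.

24 kt

ΔP = 1013 − 1005 = 8 hPa.
8^0.625 ≈ 3.668.
V ≈ 6.6 × 3.668 ≈ 24.2 kt.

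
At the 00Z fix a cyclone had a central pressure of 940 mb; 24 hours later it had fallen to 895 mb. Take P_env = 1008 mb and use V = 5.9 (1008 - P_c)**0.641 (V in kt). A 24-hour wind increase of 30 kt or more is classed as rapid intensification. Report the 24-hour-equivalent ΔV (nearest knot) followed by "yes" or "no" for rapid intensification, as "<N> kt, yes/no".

34 kt, yes

V₁: ΔP = 68, V ≈ 5.9 × 68^0.641 ≈ 88.20 kt.
V₂: ΔP = 113, V ≈ 5.9 × 113^0.641 ≈ 122.14 kt.
ΔV over 24 h = 33.94 kt → 24 h equivalent = 33.94 × 24/24 ≈ 33.94 kt.
34 kt ≥ 30 kt ⇒ rapid intensification.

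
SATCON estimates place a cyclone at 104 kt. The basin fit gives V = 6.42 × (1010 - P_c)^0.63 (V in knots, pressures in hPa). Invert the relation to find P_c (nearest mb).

927 mb

ΔP = (V / 6.42)^(1/0.63) = (104/6.42)^1.587.
104/6.42 = 16.199; 16.199^1.587 ≈ 83.15 mb.
P_c = 1010 − 83.15 = 926.85 ≈ 927 mb.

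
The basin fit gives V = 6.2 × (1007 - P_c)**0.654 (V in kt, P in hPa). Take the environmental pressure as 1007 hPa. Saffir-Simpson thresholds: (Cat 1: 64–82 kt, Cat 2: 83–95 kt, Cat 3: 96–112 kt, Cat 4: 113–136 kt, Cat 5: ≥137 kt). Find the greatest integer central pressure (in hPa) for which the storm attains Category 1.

Category 1 begins at V = 64 kt.
Required ΔP = (64/6.2)^(1/0.654) = 10.323^1.529 ≈ 35.49 hPa.
P_c ≤ 1007 − 35.49 = 971.51, so the highest integer P_c is 971 hPa.

971 hPa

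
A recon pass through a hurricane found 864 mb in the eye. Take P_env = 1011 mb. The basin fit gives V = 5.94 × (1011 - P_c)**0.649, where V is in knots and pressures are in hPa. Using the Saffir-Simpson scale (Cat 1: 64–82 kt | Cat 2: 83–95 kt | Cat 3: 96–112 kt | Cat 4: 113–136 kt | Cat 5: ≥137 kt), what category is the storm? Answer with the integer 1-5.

ΔP = 1011 − 864 = 147 mb.
V ≈ 5.94 × 147^0.649 = 5.94 × 25.50 ≈ 151 kt.
151 kt falls in the Category 5 band.

5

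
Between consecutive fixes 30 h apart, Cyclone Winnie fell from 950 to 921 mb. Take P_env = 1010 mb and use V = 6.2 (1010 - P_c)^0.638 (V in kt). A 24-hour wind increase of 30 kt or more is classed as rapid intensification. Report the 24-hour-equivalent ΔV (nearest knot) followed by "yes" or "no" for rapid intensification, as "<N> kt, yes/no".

19 kt, no

V₁: ΔP = 60, V ≈ 6.2 × 60^0.638 ≈ 84.50 kt.
V₂: ΔP = 89, V ≈ 6.2 × 89^0.638 ≈ 108.67 kt.
ΔV over 30 h = 24.17 kt → 24 h equivalent = 24.17 × 24/30 ≈ 19.34 kt.
19 kt < 30 kt ⇒ not rapid intensification.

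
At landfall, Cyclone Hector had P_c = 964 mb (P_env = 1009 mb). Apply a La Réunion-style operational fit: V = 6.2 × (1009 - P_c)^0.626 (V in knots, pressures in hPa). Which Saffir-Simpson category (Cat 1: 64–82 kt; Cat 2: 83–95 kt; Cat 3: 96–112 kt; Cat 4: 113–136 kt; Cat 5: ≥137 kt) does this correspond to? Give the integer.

ΔP = 1009 − 964 = 45 mb.
V ≈ 6.2 × 45^0.626 = 6.2 × 10.84 ≈ 67 kt.
67 kt falls in the Category 1 band.

1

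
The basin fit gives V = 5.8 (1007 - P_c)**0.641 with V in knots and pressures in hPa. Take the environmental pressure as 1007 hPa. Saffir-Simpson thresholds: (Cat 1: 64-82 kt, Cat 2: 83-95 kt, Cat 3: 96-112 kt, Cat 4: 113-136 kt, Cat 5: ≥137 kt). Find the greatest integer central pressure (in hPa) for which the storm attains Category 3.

927 hPa

Category 3 begins at V = 96 kt.
Required ΔP = (96/5.8)^(1/0.641) = 16.552^1.560 ≈ 79.70 hPa.
P_c ≤ 1007 − 79.70 = 927.30, so the highest integer P_c is 927 hPa.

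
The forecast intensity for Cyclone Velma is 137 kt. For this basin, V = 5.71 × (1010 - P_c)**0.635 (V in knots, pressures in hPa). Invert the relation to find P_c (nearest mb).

ΔP = (V / 5.71)^(1/0.635) = (137/5.71)^1.575.
137/5.71 = 23.993; 23.993^1.575 ≈ 149.06 mb.
P_c = 1010 − 149.06 = 860.94 ≈ 861 mb.

861 mb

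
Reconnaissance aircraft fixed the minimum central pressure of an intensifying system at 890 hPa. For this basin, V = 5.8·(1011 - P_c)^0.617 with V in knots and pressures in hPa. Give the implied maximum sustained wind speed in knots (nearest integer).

ΔP = 1011 − 890 = 121 hPa.
121^0.617 ≈ 19.279.
V ≈ 5.8 × 19.279 ≈ 111.8 kt.

112 kt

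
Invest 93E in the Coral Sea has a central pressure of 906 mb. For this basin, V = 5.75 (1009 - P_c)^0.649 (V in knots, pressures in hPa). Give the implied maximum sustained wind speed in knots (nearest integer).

ΔP = 1009 − 906 = 103 mb.
103^0.649 ≈ 20.246.
V ≈ 5.75 × 20.246 ≈ 116.4 kt.

116 kt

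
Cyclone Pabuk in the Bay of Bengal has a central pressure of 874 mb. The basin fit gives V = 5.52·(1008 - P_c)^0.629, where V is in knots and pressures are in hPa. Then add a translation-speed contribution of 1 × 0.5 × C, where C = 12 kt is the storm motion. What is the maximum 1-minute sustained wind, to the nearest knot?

126 kt

ΔP = 1008 − 874 = 134 mb.
134^0.629 ≈ 21.775.
V ≈ 5.52 × 21.775 ≈ 120.2 kt.
Translation term: 1 × 0.5 × 12 = 6 kt.
Corrected V ≈ 126.2 kt → 126 kt.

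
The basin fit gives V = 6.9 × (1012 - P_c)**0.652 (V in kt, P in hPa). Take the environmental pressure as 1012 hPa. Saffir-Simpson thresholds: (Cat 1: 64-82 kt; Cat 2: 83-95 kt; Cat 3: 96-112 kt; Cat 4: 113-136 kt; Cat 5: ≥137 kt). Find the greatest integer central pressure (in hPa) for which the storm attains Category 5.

914 hPa

Category 5 begins at V = 137 kt.
Required ΔP = (137/6.9)^(1/0.652) = 19.855^1.534 ≈ 97.86 hPa.
P_c ≤ 1012 − 97.86 = 914.14, so the highest integer P_c is 914 hPa.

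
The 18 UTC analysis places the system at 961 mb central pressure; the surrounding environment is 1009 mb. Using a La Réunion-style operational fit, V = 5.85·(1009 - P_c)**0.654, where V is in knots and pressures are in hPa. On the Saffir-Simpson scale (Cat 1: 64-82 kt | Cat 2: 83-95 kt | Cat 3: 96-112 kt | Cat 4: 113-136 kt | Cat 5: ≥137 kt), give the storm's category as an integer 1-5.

1

ΔP = 1009 − 961 = 48 mb.
V ≈ 5.85 × 48^0.654 = 5.85 × 12.58 ≈ 74 kt.
74 kt falls in the Category 1 band.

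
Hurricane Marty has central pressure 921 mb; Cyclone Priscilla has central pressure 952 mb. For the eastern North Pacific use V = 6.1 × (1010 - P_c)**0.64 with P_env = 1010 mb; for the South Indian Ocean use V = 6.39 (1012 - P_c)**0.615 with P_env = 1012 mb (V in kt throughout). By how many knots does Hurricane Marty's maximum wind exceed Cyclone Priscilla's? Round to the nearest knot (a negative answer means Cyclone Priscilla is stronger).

29 kt

Hurricane Marty: ΔP = 89; V ≈ 6.1 × 89^0.64 ≈ 107.88 kt.
Cyclone Priscilla: ΔP = 60; V ≈ 6.39 × 60^0.615 ≈ 79.26 kt.
Difference ≈ 107.88 − 79.26 = 28.62 → 29 kt.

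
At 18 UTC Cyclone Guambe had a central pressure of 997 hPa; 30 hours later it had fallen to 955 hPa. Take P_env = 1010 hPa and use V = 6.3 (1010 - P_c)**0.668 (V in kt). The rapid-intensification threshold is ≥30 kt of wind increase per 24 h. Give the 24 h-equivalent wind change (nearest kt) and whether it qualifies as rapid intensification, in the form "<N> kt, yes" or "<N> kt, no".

45 kt, yes

V₁: ΔP = 13, V ≈ 6.3 × 13^0.668 ≈ 34.95 kt.
V₂: ΔP = 55, V ≈ 6.3 × 55^0.668 ≈ 91.60 kt.
ΔV over 30 h = 56.65 kt → 24 h equivalent = 56.65 × 24/30 ≈ 45.32 kt.
45 kt ≥ 30 kt ⇒ rapid intensification.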